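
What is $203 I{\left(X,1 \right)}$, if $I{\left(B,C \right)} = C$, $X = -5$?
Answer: $203$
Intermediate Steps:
$203 I{\left(X,1 \right)} = 203 \cdot 1 = 203$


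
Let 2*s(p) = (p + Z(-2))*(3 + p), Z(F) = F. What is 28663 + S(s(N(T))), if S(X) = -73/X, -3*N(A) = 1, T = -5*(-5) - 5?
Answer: 803221/28 ≈ 28686.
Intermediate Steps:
T = 20 (T = 25 - 5 = 20)
N(A) = -⅓ (N(A) = -⅓*1 = -⅓)
s(p) = (-2 + p)*(3 + p)/2 (s(p) = ((p - 2)*(3 + p))/2 = ((-2 + p)*(3 + p))/2 = (-2 + p)*(3 + p)/2)
28663 + S(s(N(T))) = 28663 - 73/(-3 + (½)*(-⅓) + (-⅓)²/2) = 28663 - 73/(-3 - ⅙ + (½)*(⅑)) = 28663 - 73/(-3 - ⅙ + 1/18) = 28663 - 73/(-28/9) = 28663 - 73*(-9/28) = 28663 + 657/28 = 803221/28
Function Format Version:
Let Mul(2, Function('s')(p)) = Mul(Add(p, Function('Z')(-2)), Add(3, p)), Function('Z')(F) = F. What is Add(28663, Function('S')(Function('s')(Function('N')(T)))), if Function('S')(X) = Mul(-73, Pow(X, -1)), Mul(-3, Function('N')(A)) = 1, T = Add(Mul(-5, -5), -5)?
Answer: Rational(803221, 28) ≈ 28686.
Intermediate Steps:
T = 20 (T = Add(25, -5) = 20)
Function('N')(A) = Rational(-1, 3) (Function('N')(A) = Mul(Rational(-1, 3), 1) = Rational(-1, 3))
Function('s')(p) = Mul(Rational(1, 2), Add(-2, p), Add(3, p)) (Function('s')(p) = Mul(Rational(1, 2), Mul(Add(p, -2), Add(3, p))) = Mul(Rational(1, 2), Mul(Add(-2, p), Add(3, p))) = Mul(Rational(1, 2), Add(-2, p), Add(3, p)))
Add(28663, Function('S')(Function('s')(Function('N')(T)))) = Add(28663, Mul(-73, Pow(Add(-3, Mul(Rational(1, 2), Rational(-1, 3)), Mul(Rational(1, 2), Pow(Rational(-1, 3), 2))), -1))) = Add(28663, Mul(-73, Pow(Add(-3, Rational(-1, 6), Mul(Rational(1, 2), Rational(1, 9))), -1))) = Add(28663, Mul(-73, Pow(Add(-3, Rational(-1, 6), Rational(1, 18)), -1))) = Add(28663, Mul(-73, Pow(Rational(-28, 9), -1))) = Add(28663, Mul(-73, Rational(-9, 28))) = Add(28663, Rational(657, 28)) = Rational(803221, 28)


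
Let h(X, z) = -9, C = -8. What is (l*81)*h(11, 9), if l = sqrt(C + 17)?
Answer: -2187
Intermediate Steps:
l = 3 (l = sqrt(-8 + 17) = sqrt(9) = 3)
(l*81)*h(11, 9) = (3*81)*(-9) = 243*(-9) = -2187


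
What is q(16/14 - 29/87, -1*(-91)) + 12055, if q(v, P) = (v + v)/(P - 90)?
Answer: 253189/21 ≈ 12057.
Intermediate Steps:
q(v, P) = 2*v/(-90 + P) (q(v, P) = (2*v)/(-90 + P) = 2*v/(-90 + P))
q(16/14 - 29/87, -1*(-91)) + 12055 = 2*(16/14 - 29/87)/(-90 - 1*(-91)) + 12055 = 2*(16*(1/14) - 29*1/87)/(-90 + 91) + 12055 = 2*(8/7 - 1/3)/1 + 12055 = 2*(17/21)*1 + 12055 = 34/21 + 12055 = 253189/21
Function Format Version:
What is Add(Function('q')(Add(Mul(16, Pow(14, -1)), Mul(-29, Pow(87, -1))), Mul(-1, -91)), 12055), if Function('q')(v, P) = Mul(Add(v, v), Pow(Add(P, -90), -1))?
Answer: Rational(253189, 21) ≈ 12057.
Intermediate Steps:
Function('q')(v, P) = Mul(2, v, Pow(Add(-90, P), -1)) (Function('q')(v, P) = Mul(Mul(2, v), Pow(Add(-90, P), -1)) = Mul(2, v, Pow(Add(-90, P), -1)))
Add(Function('q')(Add(Mul(16, Pow(14, -1)), Mul(-29, Pow(87, -1))), Mul(-1, -91)), 12055) = Add(Mul(2, Add(Mul(16, Pow(14, -1)), Mul(-29, Pow(87, -1))), Pow(Add(-90, Mul(-1, -91)), -1)), 12055) = Add(Mul(2, Add(Mul(16, Rational(1, 14)), Mul(-29, Rational(1, 87))), Pow(Add(-90, 91), -1)), 12055) = Add(Mul(2, Add(Rational(8, 7), Rational(-1, 3)), Pow(1, -1)), 12055) = Add(Mul(2, Rational(17, 21), 1), 12055) = Add(Rational(34, 21), 12055) = Rational(253189, 21)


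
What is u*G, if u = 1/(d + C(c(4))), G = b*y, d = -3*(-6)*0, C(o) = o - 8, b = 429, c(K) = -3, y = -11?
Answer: 429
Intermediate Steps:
C(o) = -8 + o
d = 0 (d = 18*0 = 0)
G = -4719 (G = 429*(-11) = -4719)
u = -1/11 (u = 1/(0 + (-8 - 3)) = 1/(0 - 11) = 1/(-11) = -1/11 ≈ -0.090909)
u*G = -1/11*(-4719) = 429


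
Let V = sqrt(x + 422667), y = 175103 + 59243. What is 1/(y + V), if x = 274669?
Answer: 117173/27458675190 - sqrt(174334)/27458675190 ≈ 4.2520e-6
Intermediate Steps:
y = 234346
V = 2*sqrt(174334) (V = sqrt(274669 + 422667) = sqrt(697336) = 2*sqrt(174334) ≈ 835.07)
1/(y + V) = 1/(234346 + 2*sqrt(174334))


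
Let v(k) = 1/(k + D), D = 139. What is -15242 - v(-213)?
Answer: -1127907/74 ≈ -15242.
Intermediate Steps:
v(k) = 1/(139 + k) (v(k) = 1/(k + 139) = 1/(139 + k))
-15242 - v(-213) = -15242 - 1/(139 - 213) = -15242 - 1/(-74) = -15242 - 1*(-1/74) = -15242 + 1/74 = -1127907/74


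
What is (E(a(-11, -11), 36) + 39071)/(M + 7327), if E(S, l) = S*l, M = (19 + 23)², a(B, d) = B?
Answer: 38675/9091 ≈ 4.2542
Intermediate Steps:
M = 1764 (M = 42² = 1764)
(E(a(-11, -11), 36) + 39071)/(M + 7327) = (-11*36 + 39071)/(1764 + 7327) = (-396 + 39071)/9091 = 38675*(1/9091) = 38675/9091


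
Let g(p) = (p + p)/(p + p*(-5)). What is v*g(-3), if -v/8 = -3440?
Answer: -13760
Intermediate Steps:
v = 27520 (v = -8*(-3440) = 27520)
g(p) = -½ (g(p) = (2*p)/(p - 5*p) = (2*p)/((-4*p)) = (2*p)*(-1/(4*p)) = -½)
v*g(-3) = 27520*(-½) = -13760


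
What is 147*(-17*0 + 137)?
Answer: 20139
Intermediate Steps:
147*(-17*0 + 137) = 147*(0 + 137) = 147*137 = 20139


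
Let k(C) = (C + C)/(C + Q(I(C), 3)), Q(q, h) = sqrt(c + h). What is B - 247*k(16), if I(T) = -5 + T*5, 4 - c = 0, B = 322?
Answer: -46286/249 + 7904*sqrt(7)/249 ≈ -101.90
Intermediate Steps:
c = 4 (c = 4 - 1*0 = 4 + 0 = 4)
I(T) = -5 + 5*T
Q(q, h) = sqrt(4 + h)
k(C) = 2*C/(C + sqrt(7)) (k(C) = (C + C)/(C + sqrt(4 + 3)) = (2*C)/(C + sqrt(7)) = 2*C/(C + sqrt(7)))
B - 247*k(16) = 322 - 494*16/(16 + sqrt(7)) = 322 - 7904/(16 + sqrt(7))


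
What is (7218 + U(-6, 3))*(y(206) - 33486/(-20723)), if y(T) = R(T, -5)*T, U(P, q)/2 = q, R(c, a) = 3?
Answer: 92758327200/20723 ≈ 4.4761e+6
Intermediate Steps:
U(P, q) = 2*q
y(T) = 3*T
(7218 + U(-6, 3))*(y(206) - 33486/(-20723)) = (7218 + 2*3)*(3*206 - 33486/(-20723)) = (7218 + 6)*(618 - 33486*(-1/20723)) = 7224*(618 + 33486/20723) = 7224*(12840300/20723) = 92758327200/20723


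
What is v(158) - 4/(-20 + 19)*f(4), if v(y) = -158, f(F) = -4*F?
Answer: -222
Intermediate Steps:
v(158) - 4/(-20 + 19)*f(4) = -158 - 4/(-20 + 19)*(-4*4) = -158 - 4/(-1)*(-16) = -158 - (-1*4)*(-16) = -158 - (-4)*(-16) = -158 - 1*64 = -158 - 64 = -222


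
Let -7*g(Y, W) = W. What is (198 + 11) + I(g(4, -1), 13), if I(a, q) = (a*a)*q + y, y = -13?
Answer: 9617/49 ≈ 196.27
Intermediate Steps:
g(Y, W) = -W/7
I(a, q) = -13 + q*a**2 (I(a, q) = (a*a)*q - 13 = a**2*q - 13 = q*a**2 - 13 = -13 + q*a**2)
(198 + 11) + I(g(4, -1), 13) = (198 + 11) + (-13 + 13*(-1/7*(-1))**2) = 209 + (-13 + 13*(1/7)**2) = 209 + (-13 + 13*(1/49)) = 209 + (-13 + 13/49) = 209 - 624/49 = 9617/49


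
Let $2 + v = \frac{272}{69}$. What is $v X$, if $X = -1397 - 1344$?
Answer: $- \frac{367294}{69} \approx -5323.1$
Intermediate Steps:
$v = \frac{134}{69}$ ($v = -2 + \frac{272}{69} = \frac{134}{69} \approx 1.942$)
$X = -2741$ ($X = -1397 - 1344 = -2741$)
$v X = \frac{134}{69} \left(-2741\right) = - \frac{367294}{69}$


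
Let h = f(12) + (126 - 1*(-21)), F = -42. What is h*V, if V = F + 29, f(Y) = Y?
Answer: -2067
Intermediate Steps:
V = -13 (V = -42 + 29 = -13)
h = 159 (h = 12 + (126 - 1*(-21)) = 12 + (126 + 21) = 12 + 147 = 159)
h*V = 159*(-13) = -2067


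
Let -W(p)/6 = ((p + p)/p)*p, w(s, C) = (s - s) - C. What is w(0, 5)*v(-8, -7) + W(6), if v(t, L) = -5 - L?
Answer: -82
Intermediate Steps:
w(s, C) = -C (w(s, C) = 0 - C = -C)
W(p) = -12*p (W(p) = -6*(p + p)/p*p = -6*(2*p)/p*p = -12*p)
w(0, 5)*v(-8, -7) + W(6) = (-1*5)*(-5 - 1*(-7)) - 12*6 = -5*(-5 + 7) - 72 = -5*2 - 72 = -10 - 72 = -82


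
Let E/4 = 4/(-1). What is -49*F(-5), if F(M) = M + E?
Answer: 1029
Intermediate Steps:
E = -16 (E = 4*(4/(-1)) = 4*(4*(-1)) = 4*(-4) = -16)
F(M) = -16 + M (F(M) = M - 16 = -16 + M)
-49*F(-5) = -49*(-16 - 5) = -49*(-21) = 1029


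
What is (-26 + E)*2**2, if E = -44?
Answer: -280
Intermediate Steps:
(-26 + E)*2**2 = (-26 - 44)*2**2 = -70*4 = -280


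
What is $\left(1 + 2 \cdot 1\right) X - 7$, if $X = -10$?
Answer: $-37$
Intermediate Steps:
$\left(1 + 2 \cdot 1\right) X - 7 = \left(1 + 2 \cdot 1\right) \left(-10\right) - 7 = \left(1 + 2\right) \left(-10\right) - 7 = 3 \left(-10\right) - 7 = -30 - 7 = -37$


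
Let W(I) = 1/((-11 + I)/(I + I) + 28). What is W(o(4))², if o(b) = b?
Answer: 64/47089 ≈ 0.0013591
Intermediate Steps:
W(I) = 1/(28 + (-11 + I)/(2*I)) (W(I) = 1/((-11 + I)/((2*I)) + 28) = 1/((-11 + I)*(1/(2*I)) + 28) = 1/((-11 + I)/(2*I) + 28) = 1/(28 + (-11 + I)/(2*I)))
W(o(4))² = (2*4/(-11 + 57*4))² = (2*4/(-11 + 228))² = (2*4/217)² = (2*4*(1/217))² = (8/217)² = 64/47089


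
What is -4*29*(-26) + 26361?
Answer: 29377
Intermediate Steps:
-4*29*(-26) + 26361 = -116*(-26) + 26361 = 3016 + 26361 = 29377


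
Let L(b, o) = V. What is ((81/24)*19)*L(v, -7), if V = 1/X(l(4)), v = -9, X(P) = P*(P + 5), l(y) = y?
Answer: 57/32 ≈ 1.7813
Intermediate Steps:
X(P) = P*(5 + P)
V = 1/36 (V = 1/(4*(5 + 4)) = 1/(4*9) = 1/36 ≈ 0.027778)
L(b, o) = 1/36
((81/24)*19)*L(v, -7) = ((81/24)*19)*(1/36) = ((81*(1/24))*19)*(1/36) = ((27/8)*19)*(1/36) = (513/8)*(1/36) = 57/32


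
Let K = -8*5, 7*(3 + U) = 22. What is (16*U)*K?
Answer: -640/7 ≈ -91.429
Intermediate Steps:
U = ⅐ (U = -3 + (⅐)*22 = -3 + 22/7 = ⅐ ≈ 0.14286)
K = -40
(16*U)*K = (16*(⅐))*(-40) = (16/7)*(-40) = -640/7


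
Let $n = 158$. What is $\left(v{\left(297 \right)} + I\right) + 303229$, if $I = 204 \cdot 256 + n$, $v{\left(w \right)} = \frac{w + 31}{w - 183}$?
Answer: $\frac{20269991}{57} \approx 3.5561 \cdot 10^{5}$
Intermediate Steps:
$v{\left(w \right)} = \frac{31 + w}{-183 + w}$
$I = 52382$ ($I = 204 \cdot 256 + 158 = 52224 + 158 = 52382$)
$\left(v{\left(297 \right)} + I\right) + 303229 = \left(\frac{31 + 297}{-183 + 297} + 52382\right) + 303229 = \left(\frac{1}{114} \cdot 328 + 52382\right) + 303229 = \left(\frac{164}{57} + 52382\right) + 303229 = \frac{2985938}{57} + 303229 = \frac{20269991}{57}$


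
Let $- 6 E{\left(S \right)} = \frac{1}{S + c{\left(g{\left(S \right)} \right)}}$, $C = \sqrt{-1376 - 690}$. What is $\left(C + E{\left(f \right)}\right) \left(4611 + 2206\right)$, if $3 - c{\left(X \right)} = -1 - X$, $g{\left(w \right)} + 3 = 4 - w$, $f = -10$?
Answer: $- \frac{6817}{30} + 6817 i \sqrt{2066} \approx -227.23 + 3.0986 \cdot 10^{5} i$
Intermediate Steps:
$g{\left(w \right)} = 1 - w$ ($g{\left(w \right)} = -3 - \left(-4 + w\right) = 1 - w$)
$C = i \sqrt{2066}$ ($C = \sqrt{-2066} = i \sqrt{2066} \approx 45.453 i$)
$c{\left(X \right)} = 4 + X$ ($c{\left(X \right)} = 3 - \left(-1 - X\right) = 3 + \left(1 + X\right) = 4 + X$)
$E{\left(S \right)} = - \frac{1}{30}$ ($E{\left(S \right)} = - \frac{1}{6 \left(S + \left(4 - \left(-1 + S\right)\right)\right)} = - \frac{1}{6 \left(S - \left(-5 + S\right)\right)} = - \frac{1}{6 \cdot 5} = \left(- \frac{1}{6}\right) \frac{1}{5} = - \frac{1}{30}$)
$\left(C + E{\left(f \right)}\right) \left(4611 + 2206\right) = \left(i \sqrt{2066} - \frac{1}{30}\right) \left(4611 + 2206\right) = \left(- \frac{1}{30} + i \sqrt{2066}\right) 6817 = - \frac{6817}{30} + 6817 i \sqrt{2066}$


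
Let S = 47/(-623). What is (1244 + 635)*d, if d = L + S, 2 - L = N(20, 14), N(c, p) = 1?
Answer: 1082304/623 ≈ 1737.2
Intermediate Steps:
L = 1 (L = 2 - 1*1 = 2 - 1 = 1)
S = -47/623 (S = 47*(-1/623) = -47/623 ≈ -0.075441)
d = 576/623 (d = 1 - 47/623 = 576/623 ≈ 0.92456)
(1244 + 635)*d = (1244 + 635)*(576/623) = 1879*(576/623) = 1082304/623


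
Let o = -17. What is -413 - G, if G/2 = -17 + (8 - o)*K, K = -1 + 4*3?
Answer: -929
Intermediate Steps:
K = 11 (K = -1 + 12 = 11)
G = 516 (G = 2*(-17 + (8 - 1*(-17))*11) = 2*(-17 + (8 + 17)*11) = 2*(-17 + 25*11) = 2*(-17 + 275) = 2*258 = 516)
-413 - G = -413 - 1*516 = -413 - 516 = -929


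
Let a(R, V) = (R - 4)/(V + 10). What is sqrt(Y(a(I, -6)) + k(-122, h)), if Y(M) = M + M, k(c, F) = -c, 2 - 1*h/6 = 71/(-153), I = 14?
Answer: sqrt(127) ≈ 11.269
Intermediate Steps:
a(R, V) = (-4 + R)/(10 + V)
h = 754/51 (h = 12 - 426/(-153) = 12 - 426*(-1)/153 = 12 - 6*(-71/153) = 12 + 142/51 = 754/51 ≈ 14.784)
Y(M) = 2*M
sqrt(Y(a(I, -6)) + k(-122, h)) = sqrt(2*((-4 + 14)/(10 - 6)) - 1*(-122)) = sqrt(2*(10/4) + 122) = sqrt(2*((1/4)*10) + 122) = sqrt(2*(5/2) + 122) = sqrt(5 + 122) = sqrt(127)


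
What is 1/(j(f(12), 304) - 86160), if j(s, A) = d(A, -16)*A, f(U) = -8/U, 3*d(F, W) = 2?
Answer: -3/257872 ≈ -1.1634e-5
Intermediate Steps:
d(F, W) = 2/3 (d(F, W) = (1/3)*2 = 2/3)
j(s, A) = 2*A/3
1/(j(f(12), 304) - 86160) = 1/((2/3)*304 - 86160) = 1/(608/3 - 86160) = 1/(-257872/3) = -3/257872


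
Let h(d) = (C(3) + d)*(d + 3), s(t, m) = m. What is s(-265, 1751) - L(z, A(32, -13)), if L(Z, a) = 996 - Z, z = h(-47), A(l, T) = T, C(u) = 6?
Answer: 2559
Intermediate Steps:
h(d) = (3 + d)*(6 + d) (h(d) = (6 + d)*(d + 3) = (6 + d)*(3 + d) = (3 + d)*(6 + d))
z = 1804 (z = 18 + (-47)² + 9*(-47) = 18 + 2209 - 423 = 1804)
s(-265, 1751) - L(z, A(32, -13)) = 1751 - (996 - 1*1804) = 1751 - (996 - 1804) = 1751 - 1*(-808) = 1751 + 808 = 2559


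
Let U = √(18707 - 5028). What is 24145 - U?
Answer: 24145 - √13679 ≈ 24028.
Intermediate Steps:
U = √13679 ≈ 116.96
24145 - U = 24145 - √13679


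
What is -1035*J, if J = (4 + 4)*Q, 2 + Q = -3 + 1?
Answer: 33120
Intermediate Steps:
Q = -4 (Q = -2 + (-3 + 1) = -2 - 2 = -4)
J = -32 (J = (4 + 4)*(-4) = 8*(-4) = -32)
-1035*J = -1035*(-32) = 33120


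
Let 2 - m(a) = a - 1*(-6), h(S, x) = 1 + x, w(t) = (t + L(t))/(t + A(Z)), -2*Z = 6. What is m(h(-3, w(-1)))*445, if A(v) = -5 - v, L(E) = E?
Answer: -7565/3 ≈ -2521.7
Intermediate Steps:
Z = -3 (Z = -½*6 = -3)
w(t) = 2*t/(-2 + t) (w(t) = (t + t)/(t + (-5 - 1*(-3))) = (2*t)/(t + (-5 + 3)) = (2*t)/(t - 2) = (2*t)/(-2 + t) = 2*t/(-2 + t))
m(a) = -4 - a (m(a) = 2 - (a - 1*(-6)) = 2 - (a + 6) = 2 - (6 + a) = 2 + (-6 - a) = -4 - a)
m(h(-3, w(-1)))*445 = (-4 - (1 + 2*(-1)/(-2 - 1)))*445 = (-4 - (1 + 2*(-1)/(-3)))*445 = (-4 - (1 + 2*(-1)*(-⅓)))*445 = (-4 - (1 + ⅔))*445 = (-4 - 1*5/3)*445 = (-4 - 5/3)*445 = -17/3*445 = -7565/3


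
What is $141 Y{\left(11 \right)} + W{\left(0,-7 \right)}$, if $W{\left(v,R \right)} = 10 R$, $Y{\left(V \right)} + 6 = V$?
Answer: $635$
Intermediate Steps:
$Y{\left(V \right)} = -6 + V$
$141 Y{\left(11 \right)} + W{\left(0,-7 \right)} = 141 \left(-6 + 11\right) + 10 \left(-7\right) = 141 \cdot 5 - 70 = 705 - 70 = 635$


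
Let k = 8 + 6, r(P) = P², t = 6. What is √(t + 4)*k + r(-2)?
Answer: 4 + 14*√10 ≈ 48.272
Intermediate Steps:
k = 14
√(t + 4)*k + r(-2) = √(6 + 4)*14 + (-2)² = √10*14 + 4 = 14*√10 + 4 = 4 + 14*√10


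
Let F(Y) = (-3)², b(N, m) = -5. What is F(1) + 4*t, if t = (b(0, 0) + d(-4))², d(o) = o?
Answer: 333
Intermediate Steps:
F(Y) = 9
t = 81 (t = (-5 - 4)² = (-9)² = 81)
F(1) + 4*t = 9 + 4*81 = 9 + 324 = 333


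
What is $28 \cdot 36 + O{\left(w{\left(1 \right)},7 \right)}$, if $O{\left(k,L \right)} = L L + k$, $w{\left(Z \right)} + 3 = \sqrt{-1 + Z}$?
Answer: $1054$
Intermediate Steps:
$w{\left(Z \right)} = -3 + \sqrt{-1 + Z}$
$O{\left(k,L \right)} = k + L^{2}$ ($O{\left(k,L \right)} = L^{2} + k = k + L^{2}$)
$28 \cdot 36 + O{\left(w{\left(1 \right)},7 \right)} = 28 \cdot 36 - \left(3 - 49 - \sqrt{-1 + 1}\right) = 1008 + \left(\left(-3 + \sqrt{0}\right) + 49\right) = 1008 + \left(\left(-3 + 0\right) + 49\right) = 1008 + \left(-3 + 49\right) = 1008 + 46 = 1054$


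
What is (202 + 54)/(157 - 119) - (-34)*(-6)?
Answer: -3748/19 ≈ -197.26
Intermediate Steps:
(202 + 54)/(157 - 119) - (-34)*(-6) = 256/38 - 1*204 = 256*(1/38) - 204 = 128/19 - 204 = -3748/19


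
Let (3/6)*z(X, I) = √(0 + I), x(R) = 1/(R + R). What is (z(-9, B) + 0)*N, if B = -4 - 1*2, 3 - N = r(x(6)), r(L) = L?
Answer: 35*I*√6/6 ≈ 14.289*I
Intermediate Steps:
x(R) = 1/(2*R)
N = 35/12 (N = 3 - 1/(2*6) = 3 - 1*1/12 = 3 - 1/12 = 35/12 ≈ 2.9167)
B = -6 (B = -4 - 2 = -6)
z(X, I) = 2*√I (z(X, I) = 2*√(0 + I) = 2*√I)
(z(-9, B) + 0)*N = (2*√(-6) + 0)*(35/12) = (2*(I*√6) + 0)*(35/12) = (2*I*√6 + 0)*(35/12) = (2*I*√6)*(35/12) = 35*I*√6/6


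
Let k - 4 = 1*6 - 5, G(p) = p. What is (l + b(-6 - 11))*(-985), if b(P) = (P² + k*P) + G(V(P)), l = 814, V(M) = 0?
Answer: -1002730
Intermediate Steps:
k = 5 (k = 4 + (1*6 - 5) = 4 + (6 - 5) = 4 + 1 = 5)
b(P) = P² + 5*P (b(P) = (P² + 5*P) + 0 = P² + 5*P)
(l + b(-6 - 11))*(-985) = (814 + (-6 - 11)*(5 + (-6 - 11)))*(-985) = (814 - 17*(5 - 17))*(-985) = (814 - 17*(-12))*(-985) = (814 + 204)*(-985) = 1018*(-985) = -1002730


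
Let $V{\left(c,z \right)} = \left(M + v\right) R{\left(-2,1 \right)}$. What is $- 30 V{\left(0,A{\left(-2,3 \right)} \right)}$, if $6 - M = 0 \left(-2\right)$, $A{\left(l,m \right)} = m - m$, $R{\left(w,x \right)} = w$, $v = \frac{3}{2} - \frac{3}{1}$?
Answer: $270$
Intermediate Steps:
$v = - \frac{3}{2}$ ($v = 3 \cdot \frac{1}{2} - 3 = \frac{3}{2} - 3 = - \frac{3}{2} \approx -1.5$)
$A{\left(l,m \right)} = 0$
$M = 6$ ($M = 6 - 0 \left(-2\right) = 6 - 0 = 6 + 0 = 6$)
$V{\left(c,z \right)} = -9$ ($V{\left(c,z \right)} = \left(6 - \frac{3}{2}\right) \left(-2\right) = \frac{9}{2} \left(-2\right) = -9$)
$- 30 V{\left(0,A{\left(-2,3 \right)} \right)} = \left(-30\right) \left(-9\right) = 270$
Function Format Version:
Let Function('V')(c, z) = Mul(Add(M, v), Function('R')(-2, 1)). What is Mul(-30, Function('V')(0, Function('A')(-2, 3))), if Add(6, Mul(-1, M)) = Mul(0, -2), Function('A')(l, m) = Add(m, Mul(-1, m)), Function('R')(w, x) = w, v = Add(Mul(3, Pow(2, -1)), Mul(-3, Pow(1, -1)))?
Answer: 270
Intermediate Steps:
v = Rational(-3, 2) (v = Add(Mul(3, Rational(1, 2)), Mul(-3, 1)) = Add(Rational(3, 2), -3) = Rational(-3, 2) ≈ -1.5000)
Function('A')(l, m) = 0
M = 6 (M = Add(6, Mul(-1, Mul(0, -2))) = Add(6, Mul(-1, 0)) = Add(6, 0) = 6)
Function('V')(c, z) = -9 (Function('V')(c, z) = Mul(Add(6, Rational(-3, 2)), -2) = Mul(Rational(9, 2), -2) = -9)
Mul(-30, Function('V')(0, Function('A')(-2, 3))) = Mul(-30, -9) = 270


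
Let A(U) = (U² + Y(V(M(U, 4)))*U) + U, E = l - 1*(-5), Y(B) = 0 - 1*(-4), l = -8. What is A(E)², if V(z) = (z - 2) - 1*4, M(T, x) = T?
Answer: 36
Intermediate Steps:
V(z) = -6 + z (V(z) = (-2 + z) - 4 = -6 + z)
Y(B) = 4 (Y(B) = 0 + 4 = 4)
E = -3 (E = -8 - 1*(-5) = -8 + 5 = -3)
A(U) = U² + 5*U (A(U) = (U² + 4*U) + U = U² + 5*U)
A(E)² = (-3*(5 - 3))² = (-3*2)² = (-6)² = 36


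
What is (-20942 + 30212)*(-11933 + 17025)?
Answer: 47202840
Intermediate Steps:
(-20942 + 30212)*(-11933 + 17025) = 9270*5092 = 47202840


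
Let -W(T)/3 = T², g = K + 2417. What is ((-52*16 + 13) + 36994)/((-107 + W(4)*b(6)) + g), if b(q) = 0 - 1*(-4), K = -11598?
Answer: -7235/1896 ≈ -3.8159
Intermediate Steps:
g = -9181 (g = -11598 + 2417 = -9181)
W(T) = -3*T²
b(q) = 4 (b(q) = 0 + 4 = 4)
((-52*16 + 13) + 36994)/((-107 + W(4)*b(6)) + g) = ((-52*16 + 13) + 36994)/((-107 - 3*4²*4) - 9181) = ((-832 + 13) + 36994)/((-107 - 3*16*4) - 9181) = (-819 + 36994)/((-107 - 48*4) - 9181) = 36175/((-107 - 192) - 9181) = 36175/(-299 - 9181) = 36175/(-9480) = 36175*(-1/9480) = -7235/1896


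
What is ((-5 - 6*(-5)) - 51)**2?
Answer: 676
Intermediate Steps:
((-5 - 6*(-5)) - 51)**2 = ((-5 + 30) - 51)**2 = (25 - 51)**2 = (-26)**2 = 676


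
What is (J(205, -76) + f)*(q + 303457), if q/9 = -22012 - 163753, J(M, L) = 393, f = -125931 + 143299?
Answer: -24304649708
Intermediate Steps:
f = 17368
q = -1671885 (q = 9*(-22012 - 163753) = 9*(-185765) = -1671885)
(J(205, -76) + f)*(q + 303457) = (393 + 17368)*(-1671885 + 303457) = 17761*(-1368428) = -24304649708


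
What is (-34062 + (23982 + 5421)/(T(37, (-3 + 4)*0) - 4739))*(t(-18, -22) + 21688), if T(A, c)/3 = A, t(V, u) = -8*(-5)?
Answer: -856454417448/1157 ≈ -7.4024e+8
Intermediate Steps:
t(V, u) = 40
T(A, c) = 3*A
(-34062 + (23982 + 5421)/(T(37, (-3 + 4)*0) - 4739))*(t(-18, -22) + 21688) = (-34062 + (23982 + 5421)/(3*37 - 4739))*(40 + 21688) = (-34062 + 29403/(111 - 4739))*21728 = (-34062 + 29403/(-4628))*21728 = (-34062 + 29403*(-1/4628))*21728 = (-34062 - 29403/4628)*21728 = -157668339/4628*21728 = -856454417448/1157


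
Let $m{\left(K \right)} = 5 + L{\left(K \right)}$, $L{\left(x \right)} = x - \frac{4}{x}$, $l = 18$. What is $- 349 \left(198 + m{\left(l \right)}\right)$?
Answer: $- \frac{693463}{9} \approx -77052.0$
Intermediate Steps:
$m{\left(K \right)} = 5 + K - \frac{4}{K}$ ($m{\left(K \right)} = 5 + \left(K - \frac{4}{K}\right) = 5 + K - \frac{4}{K}$)
$- 349 \left(198 + m{\left(l \right)}\right) = - 349 \left(198 + \left(5 + 18 - \frac{4}{18}\right)\right) = - 349 \left(198 + \left(5 + 18 - \frac{2}{9}\right)\right) = - 349 \left(198 + \frac{205}{9}\right) = \left(-349\right) \frac{1987}{9} = - \frac{693463}{9}$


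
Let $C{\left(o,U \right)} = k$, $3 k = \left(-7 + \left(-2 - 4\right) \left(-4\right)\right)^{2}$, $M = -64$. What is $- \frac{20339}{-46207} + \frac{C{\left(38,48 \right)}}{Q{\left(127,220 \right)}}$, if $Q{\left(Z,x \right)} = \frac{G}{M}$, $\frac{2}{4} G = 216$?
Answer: $- \frac{51767833}{3742767} \approx -13.831$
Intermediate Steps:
$G = 432$ ($G = 2 \cdot 216 = 432$)
$Q{\left(Z,x \right)} = - \frac{27}{4}$ ($Q{\left(Z,x \right)} = \frac{432}{-64} = 432 \left(- \frac{1}{64}\right) = - \frac{27}{4}$)
$k = \frac{289}{3}$ ($k = \frac{\left(-7 + \left(-2 - 4\right) \left(-4\right)\right)^{2}}{3} = \frac{\left(-7 - -24\right)^{2}}{3} = \frac{\left(-7 + 24\right)^{2}}{3} = \frac{17^{2}}{3} = \frac{1}{3} \cdot 289 = \frac{289}{3} \approx 96.333$)
$C{\left(o,U \right)} = \frac{289}{3}$
$- \frac{20339}{-46207} + \frac{C{\left(38,48 \right)}}{Q{\left(127,220 \right)}} = - \frac{20339}{-46207} + \frac{289}{3 \left(- \frac{27}{4}\right)} = \left(-20339\right) \left(- \frac{1}{46207}\right) + \frac{289}{3} \left(- \frac{4}{27}\right) = \frac{20339}{46207} - \frac{1156}{81} = - \frac{51767833}{3742767}$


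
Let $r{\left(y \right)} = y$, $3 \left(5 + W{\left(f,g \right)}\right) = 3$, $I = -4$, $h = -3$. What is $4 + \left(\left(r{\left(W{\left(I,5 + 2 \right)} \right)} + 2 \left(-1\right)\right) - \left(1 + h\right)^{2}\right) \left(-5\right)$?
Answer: $54$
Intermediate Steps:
$W{\left(f,g \right)} = -4$ ($W{\left(f,g \right)} = -5 + \frac{1}{3} \cdot 3 = -5 + 1 = -4$)
$4 + \left(\left(r{\left(W{\left(I,5 + 2 \right)} \right)} + 2 \left(-1\right)\right) - \left(1 + h\right)^{2}\right) \left(-5\right) = 4 + \left(\left(-4 + 2 \left(-1\right)\right) - \left(1 - 3\right)^{2}\right) \left(-5\right) = 4 + \left(\left(-4 - 2\right) - \left(-2\right)^{2}\right) \left(-5\right) = 4 + \left(-6 - 4\right) \left(-5\right) = 4 - -50 = 4 + 50 = 54$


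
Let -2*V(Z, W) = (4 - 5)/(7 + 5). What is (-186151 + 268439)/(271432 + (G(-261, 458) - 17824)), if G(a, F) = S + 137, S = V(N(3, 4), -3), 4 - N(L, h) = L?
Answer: 1974912/6089881 ≈ 0.32429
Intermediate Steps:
N(L, h) = 4 - L
V(Z, W) = 1/24 (V(Z, W) = -(4 - 5)/(2*(7 + 5)) = -(-1)/(2*12) = -½*(-1/12) = 1/24)
S = 1/24 ≈ 0.041667
G(a, F) = 3289/24 (G(a, F) = 1/24 + 137 = 3289/24)
(-186151 + 268439)/(271432 + (G(-261, 458) - 17824)) = (-186151 + 268439)/(271432 + (3289/24 - 17824)) = 82288/(271432 - 424487/24) = 82288/(6089881/24) = 82288*(24/6089881) = 1974912/6089881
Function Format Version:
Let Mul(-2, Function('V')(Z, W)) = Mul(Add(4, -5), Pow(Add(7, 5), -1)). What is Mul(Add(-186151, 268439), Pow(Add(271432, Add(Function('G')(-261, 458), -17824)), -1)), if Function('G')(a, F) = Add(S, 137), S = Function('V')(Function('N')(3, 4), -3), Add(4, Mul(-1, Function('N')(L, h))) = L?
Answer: Rational(1974912, 6089881) ≈ 0.32429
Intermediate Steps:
Function('N')(L, h) = Add(4, Mul(-1, L))
Function('V')(Z, W) = Rational(1, 24) (Function('V')(Z, W) = Mul(Rational(-1, 2), Mul(Add(4, -5), Pow(Add(7, 5), -1))) = Mul(Rational(-1, 2), Mul(-1, Pow(12, -1))) = Mul(Rational(-1, 2), Mul(-1, Rational(1, 12))) = Mul(Rational(-1, 2), Rational(-1, 12)) = Rational(1, 24))
S = Rational(1, 24) ≈ 0.041667
Function('G')(a, F) = Rational(3289, 24) (Function('G')(a, F) = Add(Rational(1, 24), 137) = Rational(3289, 24))
Mul(Add(-186151, 268439), Pow(Add(271432, Add(Function('G')(-261, 458), -17824)), -1)) = Mul(Add(-186151, 268439), Pow(Add(271432, Add(Rational(3289, 24), -17824)), -1)) = Mul(82288, Pow(Add(271432, Rational(-424487, 24)), -1)) = Mul(82288, Pow(Rational(6089881, 24), -1)) = Mul(82288, Rational(24, 6089881)) = Rational(1974912, 6089881)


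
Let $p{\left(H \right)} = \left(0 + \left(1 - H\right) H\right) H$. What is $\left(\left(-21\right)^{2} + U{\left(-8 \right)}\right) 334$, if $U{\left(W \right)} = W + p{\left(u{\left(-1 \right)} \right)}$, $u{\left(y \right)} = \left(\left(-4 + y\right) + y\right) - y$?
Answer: $194722$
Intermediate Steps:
$u{\left(y \right)} = -4 + y$ ($u{\left(y \right)} = \left(-4 + 2 y\right) - y = -4 + y$)
$p{\left(H \right)} = H^{2} \left(1 - H\right)$ ($p{\left(H \right)} = \left(0 + H \left(1 - H\right)\right) H = H \left(1 - H\right) H = H^{2} \left(1 - H\right)$)
$U{\left(W \right)} = 150 + W$ ($U{\left(W \right)} = W + \left(-4 - 1\right)^{2} \left(1 - \left(-4 - 1\right)\right) = W + \left(-5\right)^{2} \left(1 - -5\right) = W + 25 \left(1 + 5\right) = W + 25 \cdot 6 = W + 150 = 150 + W$)
$\left(\left(-21\right)^{2} + U{\left(-8 \right)}\right) 334 = \left(\left(-21\right)^{2} + \left(150 - 8\right)\right) 334 = \left(441 + 142\right) 334 = 583 \cdot 334 = 194722$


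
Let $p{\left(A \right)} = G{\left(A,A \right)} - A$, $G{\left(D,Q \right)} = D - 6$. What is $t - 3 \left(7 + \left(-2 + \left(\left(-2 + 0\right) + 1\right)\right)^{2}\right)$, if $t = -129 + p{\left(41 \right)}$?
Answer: $-183$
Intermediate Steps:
$G{\left(D,Q \right)} = -6 + D$ ($G{\left(D,Q \right)} = D - 6 = -6 + D$)
$p{\left(A \right)} = -6$ ($p{\left(A \right)} = \left(-6 + A\right) - A = -6$)
$t = -135$ ($t = -129 - 6 = -135$)
$t - 3 \left(7 + \left(-2 + \left(\left(-2 + 0\right) + 1\right)\right)^{2}\right) = -135 - 3 \left(7 + \left(-2 + \left(\left(-2 + 0\right) + 1\right)\right)^{2}\right) = -135 - 3 \left(7 + \left(-2 + \left(-2 + 1\right)\right)^{2}\right) = -135 - 3 \left(7 + \left(-2 - 1\right)^{2}\right) = -135 - 3 \left(7 + \left(-3\right)^{2}\right) = -135 - 3 \left(7 + 9\right) = -135 - 3 \cdot 16 = -135 - 48 = -183$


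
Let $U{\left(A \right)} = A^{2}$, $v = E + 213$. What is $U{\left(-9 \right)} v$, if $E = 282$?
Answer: $40095$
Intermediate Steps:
$v = 495$ ($v = 282 + 213 = 495$)
$U{\left(-9 \right)} v = \left(-9\right)^{2} \cdot 495 = 81 \cdot 495 = 40095$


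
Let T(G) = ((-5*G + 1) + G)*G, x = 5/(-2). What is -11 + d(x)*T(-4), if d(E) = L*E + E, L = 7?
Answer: 1349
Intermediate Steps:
x = -5/2 (x = 5*(-½) = -5/2 ≈ -2.5000)
d(E) = 8*E (d(E) = 7*E + E = 8*E)
T(G) = G*(1 - 4*G) (T(G) = ((1 - 5*G) + G)*G = (1 - 4*G)*G = G*(1 - 4*G))
-11 + d(x)*T(-4) = -11 + (8*(-5/2))*(-4*(1 - 4*(-4))) = -11 - (-80)*(1 + 16) = -11 - (-80)*17 = -11 - 20*(-68) = -11 + 1360 = 1349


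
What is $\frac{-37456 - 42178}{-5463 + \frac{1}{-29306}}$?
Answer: $\frac{2333754004}{160098679} \approx 14.577$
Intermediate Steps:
$\frac{-37456 - 42178}{-5463 + \frac{1}{-29306}} = - \frac{79634}{-5463 - \frac{1}{29306}} = - \frac{79634}{- \frac{160098679}{29306}} = \left(-79634\right) \left(- \frac{29306}{160098679}\right) = \frac{2333754004}{160098679}$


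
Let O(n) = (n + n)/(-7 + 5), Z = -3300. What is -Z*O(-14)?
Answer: 46200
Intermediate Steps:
O(n) = -n (O(n) = (2*n)/(-2) = (2*n)*(-½) = -n)
-Z*O(-14) = -(-3300)*(-1*(-14)) = -(-3300)*14 = -1*(-46200) = 46200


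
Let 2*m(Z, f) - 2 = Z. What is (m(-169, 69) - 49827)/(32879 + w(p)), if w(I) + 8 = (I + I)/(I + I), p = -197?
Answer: -99821/65744 ≈ -1.5183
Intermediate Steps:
m(Z, f) = 1 + Z/2
w(I) = -7 (w(I) = -8 + (I + I)/(I + I) = -8 + (2*I)/((2*I)) = -8 + (2*I)*(1/(2*I)) = -8 + 1 = -7)
(m(-169, 69) - 49827)/(32879 + w(p)) = ((1 + (½)*(-169)) - 49827)/(32879 - 7) = ((1 - 169/2) - 49827)/32872 = (-167/2 - 49827)*(1/32872) = -99821/2*1/32872 = -99821/65744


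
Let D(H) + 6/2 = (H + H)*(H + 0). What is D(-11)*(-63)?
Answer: -15057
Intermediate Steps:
D(H) = -3 + 2*H² (D(H) = -3 + (H + H)*(H + 0) = -3 + (2*H)*H = -3 + 2*H²)
D(-11)*(-63) = (-3 + 2*(-11)²)*(-63) = (-3 + 2*121)*(-63) = (-3 + 242)*(-63) = 239*(-63) = -15057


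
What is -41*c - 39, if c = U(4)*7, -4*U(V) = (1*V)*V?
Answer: 1109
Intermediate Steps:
U(V) = -V**2/4 (U(V) = -1*V*V/4 = -V*V/4 = -V**2/4)
c = -28 (c = -1/4*4**2*7 = -1/4*16*7 = -4*7 = -28)
-41*c - 39 = -41*(-28) - 39 = 1148 - 39 = 1109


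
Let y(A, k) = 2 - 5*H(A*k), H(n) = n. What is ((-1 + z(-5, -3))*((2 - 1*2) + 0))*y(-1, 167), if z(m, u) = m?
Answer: 0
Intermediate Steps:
y(A, k) = 2 - 5*A*k
((-1 + z(-5, -3))*((2 - 1*2) + 0))*y(-1, 167) = ((-1 - 5)*((2 - 1*2) + 0))*(2 - 5*(-1)*167) = (-6*((2 - 2) + 0))*(2 + 835) = -6*(0 + 0)*837 = -6*0*837 = 0*837 = 0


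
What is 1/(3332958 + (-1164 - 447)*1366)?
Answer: 1/1132332 ≈ 8.8313e-7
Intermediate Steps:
1/(3332958 + (-1164 - 447)*1366) = 1/(3332958 - 1611*1366) = 1/(3332958 - 2200626) = 1/1132332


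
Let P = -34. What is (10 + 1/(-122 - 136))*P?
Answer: -43843/129 ≈ -339.87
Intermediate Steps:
(10 + 1/(-122 - 136))*P = (10 + 1/(-122 - 136))*(-34) = (10 + 1/(-258))*(-34) = (10 - 1/258)*(-34) = (2579/258)*(-34) = -43843/129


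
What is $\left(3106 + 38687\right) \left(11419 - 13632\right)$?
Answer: $-92487909$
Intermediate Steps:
$\left(3106 + 38687\right) \left(11419 - 13632\right) = 41793 \left(-2213\right) = -92487909$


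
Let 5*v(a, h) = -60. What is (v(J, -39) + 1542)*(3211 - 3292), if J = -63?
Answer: -123930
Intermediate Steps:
v(a, h) = -12 (v(a, h) = (1/5)*(-60) = -12)
(v(J, -39) + 1542)*(3211 - 3292) = (-12 + 1542)*(3211 - 3292) = 1530*(-81) = -123930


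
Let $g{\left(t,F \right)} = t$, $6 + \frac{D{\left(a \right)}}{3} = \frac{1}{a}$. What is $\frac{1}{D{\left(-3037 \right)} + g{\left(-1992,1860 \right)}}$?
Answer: $- \frac{3037}{6104373} \approx -0.00049751$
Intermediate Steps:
$D{\left(a \right)} = -18 + \frac{3}{a}$
$\frac{1}{D{\left(-3037 \right)} + g{\left(-1992,1860 \right)}} = \frac{1}{\left(-18 + \frac{3}{-3037}\right) - 1992} = \frac{1}{\left(-18 + 3 \left(- \frac{1}{3037}\right)\right) - 1992} = \frac{1}{\left(-18 - \frac{3}{3037}\right) - 1992} = \frac{1}{- \frac{54669}{3037} - 1992} = \frac{1}{- \frac{6104373}{3037}} = - \frac{3037}{6104373}$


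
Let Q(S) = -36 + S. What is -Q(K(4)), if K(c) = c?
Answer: 32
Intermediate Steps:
-Q(K(4)) = -(-36 + 4) = -1*(-32) = 32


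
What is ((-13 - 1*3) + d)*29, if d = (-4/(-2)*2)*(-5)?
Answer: -1044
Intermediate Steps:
d = -20 (d = (-4*(-½)*2)*(-5) = (2*2)*(-5) = 4*(-5) = -20)
((-13 - 1*3) + d)*29 = ((-13 - 1*3) - 20)*29 = ((-13 - 3) - 20)*29 = (-16 - 20)*29 = -36*29 = -1044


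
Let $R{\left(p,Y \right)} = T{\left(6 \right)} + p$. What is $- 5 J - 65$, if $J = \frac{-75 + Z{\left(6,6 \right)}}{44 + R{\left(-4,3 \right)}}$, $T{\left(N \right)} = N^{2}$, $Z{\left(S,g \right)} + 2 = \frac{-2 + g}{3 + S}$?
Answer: $- \frac{41015}{684} \approx -59.963$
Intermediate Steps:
$Z{\left(S,g \right)} = -2 + \frac{-2 + g}{3 + S}$
$R{\left(p,Y \right)} = 36 + p$ ($R{\left(p,Y \right)} = 6^{2} + p = 36 + p$)
$J = - \frac{689}{684}$ ($J = \frac{-75 + \frac{-8 + 6 - 12}{3 + 6}}{44 + \left(36 - 4\right)} = \frac{-75 + \frac{-8 + 6 - 12}{9}}{44 + 32} = \frac{-75 + \frac{1}{9} \left(-14\right)}{76} = \left(-75 - \frac{14}{9}\right) \frac{1}{76} = \left(- \frac{689}{9}\right) \frac{1}{76} = - \frac{689}{684} \approx -1.0073$)
$- 5 J - 65 = \left(-5\right) \left(- \frac{689}{684}\right) - 65 = \frac{3445}{684} - 65 = - \frac{41015}{684}$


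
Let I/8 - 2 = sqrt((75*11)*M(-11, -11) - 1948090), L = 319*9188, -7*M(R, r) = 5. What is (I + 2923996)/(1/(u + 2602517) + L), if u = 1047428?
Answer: 10672482979340/10697886596541 + 29199560*I*sqrt(95485285)/74885206175787 ≈ 0.99763 + 0.0038102*I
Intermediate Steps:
M(R, r) = -5/7 (M(R, r) = -1/7*5 = -5/7)
L = 2930972
I = 16 + 8*I*sqrt(95485285)/7 (I = 16 + 8*sqrt((75*11)*(-5/7) - 1948090) = 16 + 8*sqrt(825*(-5/7) - 1948090) = 16 + 8*sqrt(-4125/7 - 1948090) = 16 + 8*sqrt(-13640755/7) = 16 + 8*(I*sqrt(95485285)/7) = 16 + 8*I*sqrt(95485285)/7 ≈ 16.0 + 11168.0*I)
(I + 2923996)/(1/(u + 2602517) + L) = ((16 + 8*I*sqrt(95485285)/7) + 2923996)/(1/(1047428 + 2602517) + 2930972) = (2924012 + 8*I*sqrt(95485285)/7)/(1/3649945 + 2930972) = (2924012 + 8*I*sqrt(95485285)/7)/(10697886596541/3649945) = (2924012 + 8*I*sqrt(95485285)/7)*(3649945/10697886596541) = 10672482979340/10697886596541 + 29199560*I*sqrt(95485285)/74885206175787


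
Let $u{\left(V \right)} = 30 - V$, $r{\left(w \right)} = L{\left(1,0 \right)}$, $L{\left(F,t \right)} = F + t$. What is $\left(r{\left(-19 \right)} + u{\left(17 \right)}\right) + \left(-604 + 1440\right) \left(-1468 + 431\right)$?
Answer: $-866918$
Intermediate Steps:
$r{\left(w \right)} = 1$ ($r{\left(w \right)} = 1 + 0 = 1$)
$\left(r{\left(-19 \right)} + u{\left(17 \right)}\right) + \left(-604 + 1440\right) \left(-1468 + 431\right) = \left(1 + \left(30 - 17\right)\right) + \left(-604 + 1440\right) \left(-1468 + 431\right) = \left(1 + \left(30 - 17\right)\right) + 836 \left(-1037\right) = \left(1 + 13\right) - 866932 = 14 - 866932 = -866918$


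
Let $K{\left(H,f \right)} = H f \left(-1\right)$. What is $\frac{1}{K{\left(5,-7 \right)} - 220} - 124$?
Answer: $- \frac{22941}{185} \approx -124.01$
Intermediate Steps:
$K{\left(H,f \right)} = - H f$
$\frac{1}{K{\left(5,-7 \right)} - 220} - 124 = \frac{1}{\left(-1\right) 5 \left(-7\right) - 220} - 124 = \frac{1}{35 - 220} - 124 = \frac{1}{-185} - 124 = - \frac{1}{185} - 124 = - \frac{22941}{185}$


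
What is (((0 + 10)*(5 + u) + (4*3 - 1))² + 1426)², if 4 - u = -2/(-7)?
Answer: 293593836649/2401 ≈ 1.2228e+8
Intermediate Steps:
u = 26/7 (u = 4 - (-2)/(-7) = 4 - (-2)*(-1)/7 = 4 - 1*2/7 = 4 - 2/7 = 26/7 ≈ 3.7143)
(((0 + 10)*(5 + u) + (4*3 - 1))² + 1426)² = (((0 + 10)*(5 + 26/7) + (4*3 - 1))² + 1426)² = ((10*(61/7) + (12 - 1))² + 1426)² = ((610/7 + 11)² + 1426)² = ((687/7)² + 1426)² = (471969/49 + 1426)² = (541843/49)² = 293593836649/2401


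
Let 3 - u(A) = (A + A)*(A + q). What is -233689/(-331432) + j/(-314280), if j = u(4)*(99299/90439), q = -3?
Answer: 83029330950959/117754346518668 ≈ 0.70511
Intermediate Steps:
u(A) = 3 - 2*A*(-3 + A) (u(A) = 3 - (A + A)*(A - 3) = 3 - 2*A*(-3 + A))
j = -496495/90439 (j = (3 - 2*4² + 6*4)*(99299/90439) = (3 - 2*16 + 24)*(99299*(1/90439)) = (3 - 32 + 24)*(99299/90439) = -5*99299/90439 = -496495/90439 ≈ -5.4898)
-233689/(-331432) + j/(-314280) = -233689/(-331432) - 496495/90439/(-314280) = -233689*(-1/331432) - 496495/90439*(-1/314280) = 233689/331432 + 99299/5684633784 = 83029330950959/117754346518668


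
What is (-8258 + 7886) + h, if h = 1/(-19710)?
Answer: -7332121/19710 ≈ -372.00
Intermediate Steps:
h = -1/19710 ≈ -5.0736e-5
(-8258 + 7886) + h = (-8258 + 7886) - 1/19710 = -372 - 1/19710 = -7332121/19710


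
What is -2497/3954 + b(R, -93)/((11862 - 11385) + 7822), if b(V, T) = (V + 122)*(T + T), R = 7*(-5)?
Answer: -84706231/32814246 ≈ -2.5814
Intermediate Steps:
R = -35
b(V, T) = 2*T*(122 + V) (b(V, T) = (122 + V)*(2*T) = 2*T*(122 + V))
-2497/3954 + b(R, -93)/((11862 - 11385) + 7822) = -2497/3954 + (2*(-93)*(122 - 35))/((11862 - 11385) + 7822) = -2497*1/3954 + (2*(-93)*87)/(477 + 7822) = -2497/3954 - 16182/8299 = -84706231/32814246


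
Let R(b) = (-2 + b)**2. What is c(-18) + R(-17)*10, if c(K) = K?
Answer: 3592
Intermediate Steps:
c(-18) + R(-17)*10 = -18 + (-2 - 17)**2*10 = -18 + (-19)**2*10 = -18 + 361*10 = -18 + 3610 = 3592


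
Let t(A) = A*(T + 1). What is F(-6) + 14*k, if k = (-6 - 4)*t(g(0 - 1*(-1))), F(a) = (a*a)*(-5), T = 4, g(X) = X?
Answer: -880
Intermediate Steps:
t(A) = 5*A (t(A) = A*(4 + 1) = A*5 = 5*A)
F(a) = -5*a² (F(a) = a²*(-5) = -5*a²)
k = -50 (k = (-6 - 4)*(5*(0 - 1*(-1))) = -50*(0 + 1) = -50 ≈ -50.000)
F(-6) + 14*k = -5*(-6)² + 14*(-50) = -5*36 - 700 = -180 - 700 = -880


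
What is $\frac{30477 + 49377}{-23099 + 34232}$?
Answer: $\frac{26618}{3711} \approx 7.1727$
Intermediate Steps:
$\frac{30477 + 49377}{-23099 + 34232} = \frac{79854}{11133} = 79854 \cdot \frac{1}{11133} = \frac{26618}{3711}$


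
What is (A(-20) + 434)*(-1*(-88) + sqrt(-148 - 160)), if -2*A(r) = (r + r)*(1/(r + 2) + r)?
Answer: 26048/9 + 592*I*sqrt(77)/9 ≈ 2894.2 + 577.2*I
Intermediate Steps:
A(r) = -r*(r + 1/(2 + r)) (A(r) = -(r + r)*(1/(r + 2) + r)/2 = -2*r*(1/(2 + r) + r)/2 = -2*r*(r + 1/(2 + r))/2 = -r*(r + 1/(2 + r)))
(A(-20) + 434)*(-1*(-88) + sqrt(-148 - 160)) = (-1*(-20)*(1 + (-20)**2 + 2*(-20))/(2 - 20) + 434)*(-1*(-88) + sqrt(-148 - 160)) = (-1*(-20)*(1 + 400 - 40)/(-18) + 434)*(88 + sqrt(-308)) = (-1*(-20)*(-1/18)*361 + 434)*(88 + 2*I*sqrt(77)) = (-3610/9 + 434)*(88 + 2*I*sqrt(77)) = 296*(88 + 2*I*sqrt(77))/9 = 26048/9 + 592*I*sqrt(77)/9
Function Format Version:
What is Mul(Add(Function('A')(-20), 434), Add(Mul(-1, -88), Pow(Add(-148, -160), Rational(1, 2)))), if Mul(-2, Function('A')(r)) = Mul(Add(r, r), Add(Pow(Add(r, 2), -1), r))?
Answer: Add(Rational(26048, 9), Mul(Rational(592, 9), I, Pow(77, Rational(1, 2)))) ≈ Add(2894.2, Mul(577.20, I))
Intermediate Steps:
Function('A')(r) = Mul(-1, r, Add(r, Pow(Add(2, r), -1))) (Function('A')(r) = Mul(Rational(-1, 2), Mul(Add(r, r), Add(Pow(Add(r, 2), -1), r))) = Mul(Rational(-1, 2), Mul(Mul(2, r), Add(Pow(Add(2, r), -1), r))) = Mul(Rational(-1, 2), Mul(Mul(2, r), Add(r, Pow(Add(2, r), -1)))) = Mul(Rational(-1, 2), Mul(2, r, Add(r, Pow(Add(2, r), -1)))) = Mul(-1, r, Add(r, Pow(Add(2, r), -1))))
Mul(Add(Function('A')(-20), 434), Add(Mul(-1, -88), Pow(Add(-148, -160), Rational(1, 2)))) = Mul(Add(Mul(-1, -20, Pow(Add(2, -20), -1), Add(1, Pow(-20, 2), Mul(2, -20))), 434), Add(Mul(-1, -88), Pow(Add(-148, -160), Rational(1, 2)))) = Mul(Add(Mul(-1, -20, Pow(-18, -1), Add(1, 400, -40)), 434), Add(88, Pow(-308, Rational(1, 2)))) = Mul(Add(Mul(-1, -20, Rational(-1, 18), 361), 434), Add(88, Mul(2, I, Pow(77, Rational(1, 2))))) = Mul(Add(Rational(-3610, 9), 434), Add(88, Mul(2, I, Pow(77, Rational(1, 2))))) = Mul(Rational(296, 9), Add(88, Mul(2, I, Pow(77, Rational(1, 2))))) = Add(Rational(26048, 9), Mul(Rational(592, 9), I, Pow(77, Rational(1, 2))))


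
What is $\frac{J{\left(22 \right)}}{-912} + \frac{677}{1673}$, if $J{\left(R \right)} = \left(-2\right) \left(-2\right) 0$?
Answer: $\frac{677}{1673} \approx 0.40466$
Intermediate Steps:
$J{\left(R \right)} = 0$ ($J{\left(R \right)} = 4 \cdot 0 = 0$)
$\frac{J{\left(22 \right)}}{-912} + \frac{677}{1673} = \frac{0}{-912} + \frac{677}{1673} = 0 \left(- \frac{1}{912}\right) + 677 \cdot \frac{1}{1673} = 0 + \frac{677}{1673} = \frac{677}{1673}$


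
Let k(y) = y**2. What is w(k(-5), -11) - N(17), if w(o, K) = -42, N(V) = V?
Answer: -59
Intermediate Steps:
w(k(-5), -11) - N(17) = -42 - 1*17 = -42 - 17 = -59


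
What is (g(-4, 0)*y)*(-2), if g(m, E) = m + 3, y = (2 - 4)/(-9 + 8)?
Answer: 4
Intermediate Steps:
y = 2 (y = -2/(-1) = -2*(-1) = 2)
g(m, E) = 3 + m
(g(-4, 0)*y)*(-2) = ((3 - 4)*2)*(-2) = -1*2*(-2) = -2*(-2) = 4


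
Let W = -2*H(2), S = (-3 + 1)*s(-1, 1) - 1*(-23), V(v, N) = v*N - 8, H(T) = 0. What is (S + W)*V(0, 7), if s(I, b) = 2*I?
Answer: -216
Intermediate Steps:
V(v, N) = -8 + N*v (V(v, N) = N*v - 8 = -8 + N*v)
S = 27 (S = (-3 + 1)*(2*(-1)) - 1*(-23) = -2*(-2) + 23 = 4 + 23 = 27)
W = 0 (W = -2*0 = 0)
(S + W)*V(0, 7) = (27 + 0)*(-8 + 7*0) = 27*(-8 + 0) = 27*(-8) = -216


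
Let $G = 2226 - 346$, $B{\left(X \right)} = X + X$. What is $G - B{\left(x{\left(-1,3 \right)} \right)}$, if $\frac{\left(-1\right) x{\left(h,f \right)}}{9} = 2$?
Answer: $1916$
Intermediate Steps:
$x{\left(h,f \right)} = -18$ ($x{\left(h,f \right)} = \left(-9\right) 2 = -18$)
$B{\left(X \right)} = 2 X$
$G = 1880$
$G - B{\left(x{\left(-1,3 \right)} \right)} = 1880 - 2 \left(-18\right) = 1880 - -36 = 1880 + 36 = 1916$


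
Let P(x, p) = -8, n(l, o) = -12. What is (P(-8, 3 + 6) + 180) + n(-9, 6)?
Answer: 160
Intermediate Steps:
(P(-8, 3 + 6) + 180) + n(-9, 6) = (-8 + 180) - 12 = 172 - 12 = 160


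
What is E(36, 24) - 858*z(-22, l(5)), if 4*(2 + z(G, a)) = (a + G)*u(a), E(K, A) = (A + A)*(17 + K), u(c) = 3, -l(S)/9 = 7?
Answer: 117915/2 ≈ 58958.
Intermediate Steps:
l(S) = -63 (l(S) = -9*7 = -63)
E(K, A) = 2*A*(17 + K) (E(K, A) = (2*A)*(17 + K) = 2*A*(17 + K))
z(G, a) = -2 + 3*G/4 + 3*a/4 (z(G, a) = -2 + ((a + G)*3)/4 = -2 + ((G + a)*3)/4 = -2 + (3*G + 3*a)/4 = -2 + (3*G/4 + 3*a/4) = -2 + 3*G/4 + 3*a/4)
E(36, 24) - 858*z(-22, l(5)) = 2*24*(17 + 36) - 858*(-2 + (¾)*(-22) + (¾)*(-63)) = 2*24*53 - 858*(-2 - 33/2 - 189/4) = 2544 - 858*(-263/4) = 2544 + 112827/2 = 117915/2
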